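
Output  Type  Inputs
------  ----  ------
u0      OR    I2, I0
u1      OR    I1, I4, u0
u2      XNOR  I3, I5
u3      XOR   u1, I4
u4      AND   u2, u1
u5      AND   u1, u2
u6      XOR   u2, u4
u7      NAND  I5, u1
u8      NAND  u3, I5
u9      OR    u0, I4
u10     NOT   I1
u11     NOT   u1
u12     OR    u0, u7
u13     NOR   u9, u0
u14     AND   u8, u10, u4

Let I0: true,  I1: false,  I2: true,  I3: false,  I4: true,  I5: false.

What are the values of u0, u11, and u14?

u0 = true; u11 = false; u14 = true

u0 = I2 OR I0 = true OR true = true
u1 = I1 OR I4 OR u0 = false OR true OR true = true
u2 = I3 XNOR I5 = false XNOR false = true
u3 = u1 XOR I4 = true XOR true = false
u4 = u2 AND u1 = true AND true = true
u8 = u3 NAND I5 = false NAND false = true
u10 = NOT I1 = NOT false = true
u11 = NOT u1 = NOT true = false
u14 = u8 AND u10 AND u4 = true AND true AND true = true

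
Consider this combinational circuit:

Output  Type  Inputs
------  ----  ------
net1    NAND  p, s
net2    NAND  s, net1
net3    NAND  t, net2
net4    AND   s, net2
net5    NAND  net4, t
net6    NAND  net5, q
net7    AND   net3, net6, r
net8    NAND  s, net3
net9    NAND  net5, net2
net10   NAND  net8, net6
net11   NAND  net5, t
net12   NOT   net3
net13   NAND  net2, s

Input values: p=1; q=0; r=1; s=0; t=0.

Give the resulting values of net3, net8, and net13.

net3 = 1, net8 = 1, net13 = 1

net1 = p NAND s = 1 NAND 0 = 1
net2 = s NAND net1 = 0 NAND 1 = 1
net3 = t NAND net2 = 0 NAND 1 = 1
net8 = s NAND net3 = 0 NAND 1 = 1
net13 = net2 NAND s = 1 NAND 0 = 1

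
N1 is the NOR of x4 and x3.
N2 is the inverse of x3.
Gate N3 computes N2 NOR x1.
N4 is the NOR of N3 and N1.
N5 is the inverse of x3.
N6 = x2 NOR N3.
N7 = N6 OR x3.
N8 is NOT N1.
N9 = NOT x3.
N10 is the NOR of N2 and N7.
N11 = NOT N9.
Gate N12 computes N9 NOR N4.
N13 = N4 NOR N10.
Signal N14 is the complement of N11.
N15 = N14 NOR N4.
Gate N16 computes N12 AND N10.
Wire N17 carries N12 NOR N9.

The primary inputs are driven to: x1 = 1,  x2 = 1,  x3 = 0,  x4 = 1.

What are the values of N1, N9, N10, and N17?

N1 = 0, N9 = 1, N10 = 0, N17 = 0

N1 = x4 NOR x3 = 1 NOR 0 = 0
N2 = NOT x3 = NOT 0 = 1
N3 = N2 NOR x1 = 1 NOR 1 = 0
N4 = N3 NOR N1 = 0 NOR 0 = 1
N6 = x2 NOR N3 = 1 NOR 0 = 0
N7 = N6 OR x3 = 0 OR 0 = 0
N9 = NOT x3 = NOT 0 = 1
N10 = N2 NOR N7 = 1 NOR 0 = 0
N12 = N9 NOR N4 = 1 NOR 1 = 0
N17 = N12 NOR N9 = 0 NOR 1 = 0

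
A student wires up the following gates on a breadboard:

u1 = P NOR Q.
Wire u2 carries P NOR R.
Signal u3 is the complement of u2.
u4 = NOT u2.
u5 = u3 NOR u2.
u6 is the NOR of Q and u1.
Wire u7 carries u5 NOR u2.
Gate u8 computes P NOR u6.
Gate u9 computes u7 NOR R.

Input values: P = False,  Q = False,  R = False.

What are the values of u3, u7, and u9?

u3 = False  u7 = False  u9 = True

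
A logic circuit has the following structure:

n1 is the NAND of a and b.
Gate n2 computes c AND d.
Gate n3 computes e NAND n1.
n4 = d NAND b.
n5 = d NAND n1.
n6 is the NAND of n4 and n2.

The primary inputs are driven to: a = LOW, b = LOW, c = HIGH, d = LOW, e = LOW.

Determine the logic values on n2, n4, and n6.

n2 = LOW, n4 = HIGH, n6 = HIGH

n2 = c AND d = HIGH AND LOW = LOW
n4 = d NAND b = LOW NAND LOW = HIGH
n6 = n4 NAND n2 = HIGH NAND LOW = HIGH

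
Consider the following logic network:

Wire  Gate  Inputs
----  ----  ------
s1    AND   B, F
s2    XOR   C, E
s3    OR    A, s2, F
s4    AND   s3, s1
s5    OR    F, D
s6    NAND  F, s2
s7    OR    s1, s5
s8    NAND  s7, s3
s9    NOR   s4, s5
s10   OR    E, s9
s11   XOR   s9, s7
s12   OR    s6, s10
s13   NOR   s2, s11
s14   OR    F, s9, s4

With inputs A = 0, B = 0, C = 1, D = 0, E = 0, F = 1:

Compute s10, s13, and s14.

s10 = 0  s13 = 0  s14 = 1

s1 = B AND F = 0 AND 1 = 0
s2 = C XOR E = 1 XOR 0 = 1
s3 = A OR s2 OR F = 0 OR 1 OR 1 = 1
s4 = s3 AND s1 = 1 AND 0 = 0
s5 = F OR D = 1 OR 0 = 1
s7 = s1 OR s5 = 0 OR 1 = 1
s9 = s4 NOR s5 = 0 NOR 1 = 0
s10 = E OR s9 = 0 OR 0 = 0
s11 = s9 XOR s7 = 0 XOR 1 = 1
s13 = s2 NOR s11 = 1 NOR 1 = 0
s14 = F OR s9 OR s4 = 1 OR 0 OR 0 = 1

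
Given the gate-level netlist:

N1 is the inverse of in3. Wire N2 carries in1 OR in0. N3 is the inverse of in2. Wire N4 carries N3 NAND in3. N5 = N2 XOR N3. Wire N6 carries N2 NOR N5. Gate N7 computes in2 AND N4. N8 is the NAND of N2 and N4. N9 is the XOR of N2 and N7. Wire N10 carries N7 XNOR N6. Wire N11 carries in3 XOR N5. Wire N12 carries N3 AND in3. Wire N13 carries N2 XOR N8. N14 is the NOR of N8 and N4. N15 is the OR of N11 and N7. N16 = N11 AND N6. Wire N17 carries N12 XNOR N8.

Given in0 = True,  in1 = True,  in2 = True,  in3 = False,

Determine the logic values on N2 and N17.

N2 = in1 OR in0 = True OR True = True
N3 = NOT in2 = NOT True = False
N4 = N3 NAND in3 = False NAND False = True
N8 = N2 NAND N4 = True NAND True = False
N12 = N3 AND in3 = False AND False = False
N17 = N12 XNOR N8 = False XNOR False = True

N2 = True  N17 = True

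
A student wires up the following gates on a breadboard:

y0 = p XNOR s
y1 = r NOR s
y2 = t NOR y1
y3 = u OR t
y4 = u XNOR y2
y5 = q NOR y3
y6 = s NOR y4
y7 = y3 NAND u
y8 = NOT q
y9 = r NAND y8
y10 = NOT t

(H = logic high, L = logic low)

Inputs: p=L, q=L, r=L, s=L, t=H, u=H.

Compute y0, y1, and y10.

y0 = H; y1 = H; y10 = L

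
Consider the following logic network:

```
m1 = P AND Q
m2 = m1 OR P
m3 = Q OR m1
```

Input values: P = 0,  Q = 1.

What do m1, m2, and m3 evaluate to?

m1 = 0, m2 = 0, m3 = 1

m1 = P AND Q = 0 AND 1 = 0
m2 = m1 OR P = 0 OR 0 = 0
m3 = Q OR m1 = 1 OR 0 = 1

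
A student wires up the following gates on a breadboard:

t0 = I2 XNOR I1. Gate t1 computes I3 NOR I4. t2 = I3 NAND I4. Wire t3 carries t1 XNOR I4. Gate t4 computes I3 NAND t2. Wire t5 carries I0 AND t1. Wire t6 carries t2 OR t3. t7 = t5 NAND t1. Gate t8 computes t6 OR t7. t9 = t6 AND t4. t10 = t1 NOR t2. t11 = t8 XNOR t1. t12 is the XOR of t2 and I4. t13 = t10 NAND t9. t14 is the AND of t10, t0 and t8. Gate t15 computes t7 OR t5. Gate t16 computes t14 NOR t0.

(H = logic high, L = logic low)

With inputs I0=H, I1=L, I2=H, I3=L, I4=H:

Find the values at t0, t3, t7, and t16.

t0 = I2 XNOR I1 = H XNOR L = L
t1 = I3 NOR I4 = L NOR H = L
t2 = I3 NAND I4 = L NAND H = H
t3 = t1 XNOR I4 = L XNOR H = L
t5 = I0 AND t1 = H AND L = L
t6 = t2 OR t3 = H OR L = H
t7 = t5 NAND t1 = L NAND L = H
t8 = t6 OR t7 = H OR H = H
t10 = t1 NOR t2 = L NOR H = L
t14 = t10 AND t0 AND t8 = L AND L AND H = L
t16 = t14 NOR t0 = L NOR L = H

t0 = L, t3 = L, t7 = H, t16 = H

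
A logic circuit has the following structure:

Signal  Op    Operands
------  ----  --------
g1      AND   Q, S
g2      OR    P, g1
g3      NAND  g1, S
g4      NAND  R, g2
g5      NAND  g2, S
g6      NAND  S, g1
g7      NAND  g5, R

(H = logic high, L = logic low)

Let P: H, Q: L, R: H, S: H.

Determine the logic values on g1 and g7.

g1 = L; g7 = H

g1 = Q AND S = L AND H = L
g2 = P OR g1 = H OR L = H
g5 = g2 NAND S = H NAND H = L
g7 = g5 NAND R = L NAND H = H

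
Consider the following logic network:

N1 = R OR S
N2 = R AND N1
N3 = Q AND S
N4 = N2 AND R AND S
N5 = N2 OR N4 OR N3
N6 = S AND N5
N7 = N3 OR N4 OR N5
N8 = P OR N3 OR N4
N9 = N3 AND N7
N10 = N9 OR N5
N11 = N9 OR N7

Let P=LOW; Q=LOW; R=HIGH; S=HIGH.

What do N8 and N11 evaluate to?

N8 = HIGH, N11 = HIGH

N1 = R OR S = HIGH OR HIGH = HIGH
N2 = R AND N1 = HIGH AND HIGH = HIGH
N3 = Q AND S = LOW AND HIGH = LOW
N4 = N2 AND R AND S = HIGH AND HIGH AND HIGH = HIGH
N5 = N2 OR N4 OR N3 = HIGH OR HIGH OR LOW = HIGH
N7 = N3 OR N4 OR N5 = LOW OR HIGH OR HIGH = HIGH
N8 = P OR N3 OR N4 = LOW OR LOW OR HIGH = HIGH
N9 = N3 AND N7 = LOW AND HIGH = LOW
N11 = N9 OR N7 = LOW OR HIGH = HIGH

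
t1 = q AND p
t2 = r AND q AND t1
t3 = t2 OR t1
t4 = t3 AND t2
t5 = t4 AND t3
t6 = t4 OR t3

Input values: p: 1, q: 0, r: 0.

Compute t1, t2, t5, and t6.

t1 = q AND p = 0 AND 1 = 0
t2 = r AND q AND t1 = 0 AND 0 AND 0 = 0
t3 = t2 OR t1 = 0 OR 0 = 0
t4 = t3 AND t2 = 0 AND 0 = 0
t5 = t4 AND t3 = 0 AND 0 = 0
t6 = t4 OR t3 = 0 OR 0 = 0

t1 = 0, t2 = 0, t5 = 0, t6 = 0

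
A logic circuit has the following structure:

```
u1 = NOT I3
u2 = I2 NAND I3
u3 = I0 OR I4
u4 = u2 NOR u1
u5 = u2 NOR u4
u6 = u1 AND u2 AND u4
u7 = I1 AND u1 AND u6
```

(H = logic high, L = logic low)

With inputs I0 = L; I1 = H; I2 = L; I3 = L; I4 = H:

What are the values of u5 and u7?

u1 = NOT I3 = NOT L = H
u2 = I2 NAND I3 = L NAND L = H
u4 = u2 NOR u1 = H NOR H = L
u5 = u2 NOR u4 = H NOR L = L
u6 = u1 AND u2 AND u4 = H AND H AND L = L
u7 = I1 AND u1 AND u6 = H AND H AND L = L

u5 = L, u7 = L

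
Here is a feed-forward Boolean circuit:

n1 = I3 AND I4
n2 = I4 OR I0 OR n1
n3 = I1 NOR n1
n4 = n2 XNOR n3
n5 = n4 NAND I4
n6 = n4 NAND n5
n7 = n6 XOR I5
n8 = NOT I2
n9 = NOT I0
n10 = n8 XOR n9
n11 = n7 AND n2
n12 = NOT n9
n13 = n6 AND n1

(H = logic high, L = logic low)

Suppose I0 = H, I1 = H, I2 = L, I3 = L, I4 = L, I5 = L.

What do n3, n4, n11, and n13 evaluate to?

n3 = L, n4 = L, n11 = H, n13 = L

n1 = I3 AND I4 = L AND L = L
n2 = I4 OR I0 OR n1 = L OR H OR L = H
n3 = I1 NOR n1 = H NOR L = L
n4 = n2 XNOR n3 = H XNOR L = L
n5 = n4 NAND I4 = L NAND L = H
n6 = n4 NAND n5 = L NAND H = H
n7 = n6 XOR I5 = H XOR L = H
n11 = n7 AND n2 = H AND H = H
n13 = n6 AND n1 = H AND L = L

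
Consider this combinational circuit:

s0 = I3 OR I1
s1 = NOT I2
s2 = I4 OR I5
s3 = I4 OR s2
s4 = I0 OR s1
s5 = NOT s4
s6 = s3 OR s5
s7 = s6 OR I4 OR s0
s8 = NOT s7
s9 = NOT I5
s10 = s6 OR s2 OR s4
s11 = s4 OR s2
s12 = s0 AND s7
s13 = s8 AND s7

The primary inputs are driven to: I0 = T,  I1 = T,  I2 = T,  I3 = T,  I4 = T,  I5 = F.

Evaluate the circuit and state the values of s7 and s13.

s7 = T  s13 = F

s0 = I3 OR I1 = T OR T = T
s1 = NOT I2 = NOT T = F
s2 = I4 OR I5 = T OR F = T
s3 = I4 OR s2 = T OR T = T
s4 = I0 OR s1 = T OR F = T
s5 = NOT s4 = NOT T = F
s6 = s3 OR s5 = T OR F = T
s7 = s6 OR I4 OR s0 = T OR T OR T = T
s8 = NOT s7 = NOT T = F
s13 = s8 AND s7 = F AND T = F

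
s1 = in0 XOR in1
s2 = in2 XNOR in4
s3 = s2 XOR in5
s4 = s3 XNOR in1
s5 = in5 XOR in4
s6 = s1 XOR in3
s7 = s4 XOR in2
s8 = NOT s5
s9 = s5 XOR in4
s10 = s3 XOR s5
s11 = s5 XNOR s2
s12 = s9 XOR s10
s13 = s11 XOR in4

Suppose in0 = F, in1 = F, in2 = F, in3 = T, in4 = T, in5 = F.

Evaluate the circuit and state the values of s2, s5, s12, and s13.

s2 = F; s5 = T; s12 = T; s13 = T

s2 = in2 XNOR in4 = F XNOR T = F
s3 = s2 XOR in5 = F XOR F = F
s5 = in5 XOR in4 = F XOR T = T
s9 = s5 XOR in4 = T XOR T = F
s10 = s3 XOR s5 = F XOR T = T
s11 = s5 XNOR s2 = T XNOR F = F
s12 = s9 XOR s10 = F XOR T = T
s13 = s11 XOR in4 = F XOR T = T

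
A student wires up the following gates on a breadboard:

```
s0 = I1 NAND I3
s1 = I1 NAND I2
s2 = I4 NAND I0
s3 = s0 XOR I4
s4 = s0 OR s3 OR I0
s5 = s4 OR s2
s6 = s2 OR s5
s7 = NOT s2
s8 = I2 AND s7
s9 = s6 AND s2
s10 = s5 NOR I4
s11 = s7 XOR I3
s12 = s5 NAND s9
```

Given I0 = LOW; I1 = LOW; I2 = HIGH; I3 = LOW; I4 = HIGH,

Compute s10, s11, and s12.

s0 = I1 NAND I3 = LOW NAND LOW = HIGH
s2 = I4 NAND I0 = HIGH NAND LOW = HIGH
s3 = s0 XOR I4 = HIGH XOR HIGH = LOW
s4 = s0 OR s3 OR I0 = HIGH OR LOW OR LOW = HIGH
s5 = s4 OR s2 = HIGH OR HIGH = HIGH
s6 = s2 OR s5 = HIGH OR HIGH = HIGH
s7 = NOT s2 = NOT HIGH = LOW
s9 = s6 AND s2 = HIGH AND HIGH = HIGH
s10 = s5 NOR I4 = HIGH NOR HIGH = LOW
s11 = s7 XOR I3 = LOW XOR LOW = LOW
s12 = s5 NAND s9 = HIGH NAND HIGH = LOW

s10 = LOW  s11 = LOW  s12 = LOW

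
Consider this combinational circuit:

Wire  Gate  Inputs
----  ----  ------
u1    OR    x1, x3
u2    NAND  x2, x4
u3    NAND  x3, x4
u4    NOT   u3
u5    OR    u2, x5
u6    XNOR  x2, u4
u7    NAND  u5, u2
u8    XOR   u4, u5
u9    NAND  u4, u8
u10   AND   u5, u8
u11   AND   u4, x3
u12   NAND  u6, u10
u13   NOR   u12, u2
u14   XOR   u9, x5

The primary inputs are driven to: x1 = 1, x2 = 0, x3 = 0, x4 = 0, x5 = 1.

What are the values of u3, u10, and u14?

u2 = x2 NAND x4 = 0 NAND 0 = 1
u3 = x3 NAND x4 = 0 NAND 0 = 1
u4 = NOT u3 = NOT 1 = 0
u5 = u2 OR x5 = 1 OR 1 = 1
u8 = u4 XOR u5 = 0 XOR 1 = 1
u9 = u4 NAND u8 = 0 NAND 1 = 1
u10 = u5 AND u8 = 1 AND 1 = 1
u14 = u9 XOR x5 = 1 XOR 1 = 0

u3 = 1, u10 = 1, u14 = 0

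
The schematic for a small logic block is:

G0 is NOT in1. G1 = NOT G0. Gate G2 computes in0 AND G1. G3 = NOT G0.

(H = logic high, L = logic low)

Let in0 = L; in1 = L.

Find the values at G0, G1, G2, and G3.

G0 = NOT in1 = NOT L = H
G1 = NOT G0 = NOT H = L
G2 = in0 AND G1 = L AND L = L
G3 = NOT G0 = NOT H = L

G0 = H  G1 = L  G2 = L  G3 = L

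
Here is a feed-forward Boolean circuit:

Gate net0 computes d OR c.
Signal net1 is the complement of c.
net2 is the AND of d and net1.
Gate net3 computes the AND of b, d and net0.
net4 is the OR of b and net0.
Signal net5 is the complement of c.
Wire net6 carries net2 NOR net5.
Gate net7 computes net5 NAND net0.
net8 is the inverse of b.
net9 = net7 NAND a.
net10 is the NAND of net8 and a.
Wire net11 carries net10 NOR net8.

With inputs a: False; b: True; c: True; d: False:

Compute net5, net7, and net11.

net0 = d OR c = False OR True = True
net5 = NOT c = NOT True = False
net7 = net5 NAND net0 = False NAND True = True
net8 = NOT b = NOT True = False
net10 = net8 NAND a = False NAND False = True
net11 = net10 NOR net8 = True NOR False = False

net5 = False  net7 = True  net11 = False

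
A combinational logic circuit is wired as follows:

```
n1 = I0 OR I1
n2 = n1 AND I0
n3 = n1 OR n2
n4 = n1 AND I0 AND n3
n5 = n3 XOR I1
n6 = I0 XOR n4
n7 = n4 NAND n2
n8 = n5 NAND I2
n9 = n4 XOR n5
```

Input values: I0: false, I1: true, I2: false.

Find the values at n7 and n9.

n1 = I0 OR I1 = false OR true = true
n2 = n1 AND I0 = true AND false = false
n3 = n1 OR n2 = true OR false = true
n4 = n1 AND I0 AND n3 = true AND false AND true = false
n5 = n3 XOR I1 = true XOR true = false
n7 = n4 NAND n2 = false NAND false = true
n9 = n4 XOR n5 = false XOR false = false

n7 = true, n9 = false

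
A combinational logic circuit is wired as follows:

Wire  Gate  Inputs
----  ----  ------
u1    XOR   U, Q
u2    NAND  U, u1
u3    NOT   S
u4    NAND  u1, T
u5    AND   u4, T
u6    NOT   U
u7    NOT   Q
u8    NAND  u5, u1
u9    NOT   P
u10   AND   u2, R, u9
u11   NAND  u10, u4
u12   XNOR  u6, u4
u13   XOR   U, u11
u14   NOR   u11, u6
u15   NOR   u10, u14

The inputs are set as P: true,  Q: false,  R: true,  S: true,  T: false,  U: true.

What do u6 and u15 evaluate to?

u6 = false; u15 = true

u1 = U XOR Q = true XOR false = true
u2 = U NAND u1 = true NAND true = false
u4 = u1 NAND T = true NAND false = true
u6 = NOT U = NOT true = false
u9 = NOT P = NOT true = false
u10 = u2 AND R AND u9 = false AND true AND false = false
u11 = u10 NAND u4 = false NAND true = true
u14 = u11 NOR u6 = true NOR false = false
u15 = u10 NOR u14 = false NOR false = true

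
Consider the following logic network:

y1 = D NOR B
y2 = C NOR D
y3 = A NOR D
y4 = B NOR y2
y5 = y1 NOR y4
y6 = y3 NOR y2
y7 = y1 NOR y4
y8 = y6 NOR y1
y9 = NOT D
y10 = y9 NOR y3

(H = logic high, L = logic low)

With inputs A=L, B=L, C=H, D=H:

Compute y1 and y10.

y1 = L, y10 = H

y1 = D NOR B = H NOR L = L
y3 = A NOR D = L NOR H = L
y9 = NOT D = NOT H = L
y10 = y9 NOR y3 = L NOR L = H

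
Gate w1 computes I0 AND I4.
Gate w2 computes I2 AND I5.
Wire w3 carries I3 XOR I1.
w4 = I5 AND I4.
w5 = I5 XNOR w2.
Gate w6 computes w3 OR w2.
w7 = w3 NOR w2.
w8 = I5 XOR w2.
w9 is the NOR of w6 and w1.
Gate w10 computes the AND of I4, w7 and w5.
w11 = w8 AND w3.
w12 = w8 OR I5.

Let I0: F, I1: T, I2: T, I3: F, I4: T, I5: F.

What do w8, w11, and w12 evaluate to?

w8 = F; w11 = F; w12 = F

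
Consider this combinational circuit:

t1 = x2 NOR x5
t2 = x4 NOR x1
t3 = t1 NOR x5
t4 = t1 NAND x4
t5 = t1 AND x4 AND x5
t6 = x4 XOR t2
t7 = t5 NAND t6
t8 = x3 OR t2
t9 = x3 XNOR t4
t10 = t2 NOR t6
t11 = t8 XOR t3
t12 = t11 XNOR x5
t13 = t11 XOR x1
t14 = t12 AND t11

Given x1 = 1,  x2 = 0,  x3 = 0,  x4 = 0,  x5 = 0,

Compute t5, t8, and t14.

t1 = x2 NOR x5 = 0 NOR 0 = 1
t2 = x4 NOR x1 = 0 NOR 1 = 0
t3 = t1 NOR x5 = 1 NOR 0 = 0
t5 = t1 AND x4 AND x5 = 1 AND 0 AND 0 = 0
t8 = x3 OR t2 = 0 OR 0 = 0
t11 = t8 XOR t3 = 0 XOR 0 = 0
t12 = t11 XNOR x5 = 0 XNOR 0 = 1
t14 = t12 AND t11 = 1 AND 0 = 0

t5 = 0; t8 = 0; t14 = 0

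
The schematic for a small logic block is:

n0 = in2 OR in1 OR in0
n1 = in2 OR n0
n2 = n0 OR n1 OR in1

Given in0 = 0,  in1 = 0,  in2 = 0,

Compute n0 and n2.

n0 = 0; n2 = 0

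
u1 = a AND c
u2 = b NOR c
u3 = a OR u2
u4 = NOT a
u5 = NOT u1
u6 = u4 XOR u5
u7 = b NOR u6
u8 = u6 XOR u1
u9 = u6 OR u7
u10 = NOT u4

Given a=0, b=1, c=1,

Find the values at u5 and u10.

u5 = 1  u10 = 0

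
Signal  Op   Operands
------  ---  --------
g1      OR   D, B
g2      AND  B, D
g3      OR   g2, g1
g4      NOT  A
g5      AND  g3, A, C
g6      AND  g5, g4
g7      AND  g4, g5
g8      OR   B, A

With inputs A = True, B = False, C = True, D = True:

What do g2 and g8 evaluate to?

g2 = False  g8 = True

g2 = B AND D = False AND True = False
g8 = B OR A = False OR True = True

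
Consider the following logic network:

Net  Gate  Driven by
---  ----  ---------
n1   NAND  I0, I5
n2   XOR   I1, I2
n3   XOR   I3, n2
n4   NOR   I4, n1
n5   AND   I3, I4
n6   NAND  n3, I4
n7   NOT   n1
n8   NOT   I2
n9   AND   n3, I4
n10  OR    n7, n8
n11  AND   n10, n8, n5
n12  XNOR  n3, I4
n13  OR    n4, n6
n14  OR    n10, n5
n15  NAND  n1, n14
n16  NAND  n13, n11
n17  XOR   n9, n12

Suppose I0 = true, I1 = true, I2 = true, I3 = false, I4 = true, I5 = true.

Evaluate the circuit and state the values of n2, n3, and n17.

n2 = I1 XOR I2 = true XOR true = false
n3 = I3 XOR n2 = false XOR false = false
n9 = n3 AND I4 = false AND true = false
n12 = n3 XNOR I4 = false XNOR true = false
n17 = n9 XOR n12 = false XOR false = false

n2 = false; n3 = false; n17 = false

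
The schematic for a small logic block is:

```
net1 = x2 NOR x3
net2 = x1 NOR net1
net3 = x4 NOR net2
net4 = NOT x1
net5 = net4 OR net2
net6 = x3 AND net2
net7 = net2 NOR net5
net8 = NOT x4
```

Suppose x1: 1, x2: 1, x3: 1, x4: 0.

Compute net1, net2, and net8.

net1 = x2 NOR x3 = 1 NOR 1 = 0
net2 = x1 NOR net1 = 1 NOR 0 = 0
net8 = NOT x4 = NOT 0 = 1

net1 = 0  net2 = 0  net8 = 1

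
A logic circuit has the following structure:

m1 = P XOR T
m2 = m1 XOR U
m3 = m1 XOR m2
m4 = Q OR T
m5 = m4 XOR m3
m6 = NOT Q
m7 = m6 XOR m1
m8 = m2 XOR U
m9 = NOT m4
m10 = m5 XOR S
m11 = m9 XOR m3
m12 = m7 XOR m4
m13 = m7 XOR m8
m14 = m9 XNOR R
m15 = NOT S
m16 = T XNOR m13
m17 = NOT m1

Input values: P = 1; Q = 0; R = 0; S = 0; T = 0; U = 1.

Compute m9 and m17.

m9 = 1, m17 = 0

m1 = P XOR T = 1 XOR 0 = 1
m4 = Q OR T = 0 OR 0 = 0
m9 = NOT m4 = NOT 0 = 1
m17 = NOT m1 = NOT 1 = 0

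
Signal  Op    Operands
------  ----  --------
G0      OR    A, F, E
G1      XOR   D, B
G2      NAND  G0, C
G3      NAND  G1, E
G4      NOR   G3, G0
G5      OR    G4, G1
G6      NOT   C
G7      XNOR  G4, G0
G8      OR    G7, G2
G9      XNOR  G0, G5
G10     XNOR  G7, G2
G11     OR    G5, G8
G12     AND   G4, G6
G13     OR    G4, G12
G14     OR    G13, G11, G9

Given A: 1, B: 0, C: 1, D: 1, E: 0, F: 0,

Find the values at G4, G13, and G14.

G4 = 0, G13 = 0, G14 = 1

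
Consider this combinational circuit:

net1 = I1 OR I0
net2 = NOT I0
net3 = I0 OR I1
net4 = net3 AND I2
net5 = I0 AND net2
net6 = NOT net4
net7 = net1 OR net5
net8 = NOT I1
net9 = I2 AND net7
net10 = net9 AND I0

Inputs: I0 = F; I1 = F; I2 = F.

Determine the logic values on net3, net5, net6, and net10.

net1 = I1 OR I0 = F OR F = F
net2 = NOT I0 = NOT F = T
net3 = I0 OR I1 = F OR F = F
net4 = net3 AND I2 = F AND F = F
net5 = I0 AND net2 = F AND T = F
net6 = NOT net4 = NOT F = T
net7 = net1 OR net5 = F OR F = F
net9 = I2 AND net7 = F AND F = F
net10 = net9 AND I0 = F AND F = F

net3 = F  net5 = F  net6 = T  net10 = F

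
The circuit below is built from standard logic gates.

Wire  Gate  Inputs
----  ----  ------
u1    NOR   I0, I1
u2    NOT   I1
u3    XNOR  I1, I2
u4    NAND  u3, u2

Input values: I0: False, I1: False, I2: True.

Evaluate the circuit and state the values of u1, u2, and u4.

u1 = True, u2 = True, u4 = True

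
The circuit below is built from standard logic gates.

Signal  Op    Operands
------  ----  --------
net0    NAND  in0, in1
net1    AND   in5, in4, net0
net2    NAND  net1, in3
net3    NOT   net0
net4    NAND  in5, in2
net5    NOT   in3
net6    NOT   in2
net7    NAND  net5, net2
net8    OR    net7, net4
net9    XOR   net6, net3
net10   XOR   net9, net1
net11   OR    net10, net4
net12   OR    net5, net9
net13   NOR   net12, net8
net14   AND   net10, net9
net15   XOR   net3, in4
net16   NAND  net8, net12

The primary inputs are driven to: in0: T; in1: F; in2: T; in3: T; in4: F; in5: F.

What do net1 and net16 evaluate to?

net0 = in0 NAND in1 = T NAND F = T
net1 = in5 AND in4 AND net0 = F AND F AND T = F
net2 = net1 NAND in3 = F NAND T = T
net3 = NOT net0 = NOT T = F
net4 = in5 NAND in2 = F NAND T = T
net5 = NOT in3 = NOT T = F
net6 = NOT in2 = NOT T = F
net7 = net5 NAND net2 = F NAND T = T
net8 = net7 OR net4 = T OR T = T
net9 = net6 XOR net3 = F XOR F = F
net12 = net5 OR net9 = F OR F = F
net16 = net8 NAND net12 = T NAND F = T

net1 = F, net16 = T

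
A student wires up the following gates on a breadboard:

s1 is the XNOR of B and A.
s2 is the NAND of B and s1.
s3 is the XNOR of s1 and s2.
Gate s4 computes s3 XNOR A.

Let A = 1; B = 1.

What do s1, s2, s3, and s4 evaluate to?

s1 = 1  s2 = 0  s3 = 0  s4 = 0

s1 = B XNOR A = 1 XNOR 1 = 1
s2 = B NAND s1 = 1 NAND 1 = 0
s3 = s1 XNOR s2 = 1 XNOR 0 = 0
s4 = s3 XNOR A = 0 XNOR 1 = 0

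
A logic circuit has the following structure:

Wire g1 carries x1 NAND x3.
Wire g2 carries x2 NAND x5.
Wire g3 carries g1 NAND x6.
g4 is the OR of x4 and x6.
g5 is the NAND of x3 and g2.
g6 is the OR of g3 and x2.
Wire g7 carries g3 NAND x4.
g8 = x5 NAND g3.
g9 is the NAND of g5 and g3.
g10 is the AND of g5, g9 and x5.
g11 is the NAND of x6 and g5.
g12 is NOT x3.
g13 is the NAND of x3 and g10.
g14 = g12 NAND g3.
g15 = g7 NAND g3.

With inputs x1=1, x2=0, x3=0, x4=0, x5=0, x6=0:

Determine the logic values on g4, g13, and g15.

g1 = x1 NAND x3 = 1 NAND 0 = 1
g2 = x2 NAND x5 = 0 NAND 0 = 1
g3 = g1 NAND x6 = 1 NAND 0 = 1
g4 = x4 OR x6 = 0 OR 0 = 0
g5 = x3 NAND g2 = 0 NAND 1 = 1
g7 = g3 NAND x4 = 1 NAND 0 = 1
g9 = g5 NAND g3 = 1 NAND 1 = 0
g10 = g5 AND g9 AND x5 = 1 AND 0 AND 0 = 0
g13 = x3 NAND g10 = 0 NAND 0 = 1
g15 = g7 NAND g3 = 1 NAND 1 = 0

g4 = 0; g13 = 1; g15 = 0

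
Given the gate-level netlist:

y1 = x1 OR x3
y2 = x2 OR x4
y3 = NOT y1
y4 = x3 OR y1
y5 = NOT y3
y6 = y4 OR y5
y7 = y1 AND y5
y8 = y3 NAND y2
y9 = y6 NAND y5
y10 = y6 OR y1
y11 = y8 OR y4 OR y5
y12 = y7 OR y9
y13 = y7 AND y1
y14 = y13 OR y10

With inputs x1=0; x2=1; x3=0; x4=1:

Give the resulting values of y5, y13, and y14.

y1 = x1 OR x3 = 0 OR 0 = 0
y3 = NOT y1 = NOT 0 = 1
y4 = x3 OR y1 = 0 OR 0 = 0
y5 = NOT y3 = NOT 1 = 0
y6 = y4 OR y5 = 0 OR 0 = 0
y7 = y1 AND y5 = 0 AND 0 = 0
y10 = y6 OR y1 = 0 OR 0 = 0
y13 = y7 AND y1 = 0 AND 0 = 0
y14 = y13 OR y10 = 0 OR 0 = 0

y5 = 0; y13 = 0; y14 = 0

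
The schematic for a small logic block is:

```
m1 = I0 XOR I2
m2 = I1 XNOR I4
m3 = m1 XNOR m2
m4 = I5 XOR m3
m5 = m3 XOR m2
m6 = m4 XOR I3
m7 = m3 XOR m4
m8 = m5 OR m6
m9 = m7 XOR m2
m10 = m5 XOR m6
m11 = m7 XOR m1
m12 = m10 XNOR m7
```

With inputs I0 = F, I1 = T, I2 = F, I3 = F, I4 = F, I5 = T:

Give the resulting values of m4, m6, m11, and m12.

m1 = I0 XOR I2 = F XOR F = F
m2 = I1 XNOR I4 = T XNOR F = F
m3 = m1 XNOR m2 = F XNOR F = T
m4 = I5 XOR m3 = T XOR T = F
m5 = m3 XOR m2 = T XOR F = T
m6 = m4 XOR I3 = F XOR F = F
m7 = m3 XOR m4 = T XOR F = T
m10 = m5 XOR m6 = T XOR F = T
m11 = m7 XOR m1 = T XOR F = T
m12 = m10 XNOR m7 = T XNOR T = T

m4 = F, m6 = F, m11 = T, m12 = T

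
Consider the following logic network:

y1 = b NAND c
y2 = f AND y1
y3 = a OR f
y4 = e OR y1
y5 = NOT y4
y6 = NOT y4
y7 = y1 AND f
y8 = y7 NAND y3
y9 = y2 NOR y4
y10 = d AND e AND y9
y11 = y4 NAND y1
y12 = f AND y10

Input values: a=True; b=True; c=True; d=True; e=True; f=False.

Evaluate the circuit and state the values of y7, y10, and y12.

y7 = False  y10 = False  y12 = False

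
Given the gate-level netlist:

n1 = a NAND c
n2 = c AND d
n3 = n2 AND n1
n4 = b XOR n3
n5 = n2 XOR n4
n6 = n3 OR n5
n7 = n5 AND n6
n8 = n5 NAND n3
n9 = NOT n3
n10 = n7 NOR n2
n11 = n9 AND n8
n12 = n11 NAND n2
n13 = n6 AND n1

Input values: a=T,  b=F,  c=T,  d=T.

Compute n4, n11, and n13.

n4 = F  n11 = T  n13 = F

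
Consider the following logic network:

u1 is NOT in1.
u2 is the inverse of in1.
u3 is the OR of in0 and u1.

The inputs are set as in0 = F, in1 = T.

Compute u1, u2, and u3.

u1 = F, u2 = F, u3 = F

u1 = NOT in1 = NOT T = F
u2 = NOT in1 = NOT T = F
u3 = in0 OR u1 = F OR F = F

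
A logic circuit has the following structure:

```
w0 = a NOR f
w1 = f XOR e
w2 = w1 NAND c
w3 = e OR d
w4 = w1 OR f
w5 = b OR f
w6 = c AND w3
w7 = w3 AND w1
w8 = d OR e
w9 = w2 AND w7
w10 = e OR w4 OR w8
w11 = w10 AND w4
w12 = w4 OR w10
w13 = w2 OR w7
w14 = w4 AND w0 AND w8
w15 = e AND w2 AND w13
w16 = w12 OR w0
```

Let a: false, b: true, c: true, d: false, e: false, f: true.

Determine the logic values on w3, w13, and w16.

w0 = a NOR f = false NOR true = false
w1 = f XOR e = true XOR false = true
w2 = w1 NAND c = true NAND true = false
w3 = e OR d = false OR false = false
w4 = w1 OR f = true OR true = true
w7 = w3 AND w1 = false AND true = false
w8 = d OR e = false OR false = false
w10 = e OR w4 OR w8 = false OR true OR false = true
w12 = w4 OR w10 = true OR true = true
w13 = w2 OR w7 = false OR false = false
w16 = w12 OR w0 = true OR false = true

w3 = false  w13 = false  w16 = true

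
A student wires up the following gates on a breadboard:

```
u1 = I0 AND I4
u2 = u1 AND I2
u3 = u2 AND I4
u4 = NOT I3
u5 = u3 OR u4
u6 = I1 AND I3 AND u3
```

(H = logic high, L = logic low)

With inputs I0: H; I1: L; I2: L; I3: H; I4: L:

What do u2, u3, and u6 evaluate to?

u2 = L, u3 = L, u6 = L

u1 = I0 AND I4 = H AND L = L
u2 = u1 AND I2 = L AND L = L
u3 = u2 AND I4 = L AND L = L
u6 = I1 AND I3 AND u3 = L AND H AND L = L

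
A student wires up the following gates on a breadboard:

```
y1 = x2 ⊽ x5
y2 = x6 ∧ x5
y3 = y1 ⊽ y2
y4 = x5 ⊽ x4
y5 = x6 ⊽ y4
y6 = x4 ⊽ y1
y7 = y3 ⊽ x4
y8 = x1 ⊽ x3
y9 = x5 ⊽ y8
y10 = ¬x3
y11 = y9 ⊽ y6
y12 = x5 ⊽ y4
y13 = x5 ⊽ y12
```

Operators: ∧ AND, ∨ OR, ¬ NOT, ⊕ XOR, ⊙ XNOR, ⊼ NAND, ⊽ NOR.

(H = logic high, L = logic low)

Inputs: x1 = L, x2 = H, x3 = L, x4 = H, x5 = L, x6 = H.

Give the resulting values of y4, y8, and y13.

y4 = L, y8 = H, y13 = L

y4 = x5 NOR x4 = L NOR H = L
y8 = x1 NOR x3 = L NOR L = H
y12 = x5 NOR y4 = L NOR L = H
y13 = x5 NOR y12 = L NOR H = L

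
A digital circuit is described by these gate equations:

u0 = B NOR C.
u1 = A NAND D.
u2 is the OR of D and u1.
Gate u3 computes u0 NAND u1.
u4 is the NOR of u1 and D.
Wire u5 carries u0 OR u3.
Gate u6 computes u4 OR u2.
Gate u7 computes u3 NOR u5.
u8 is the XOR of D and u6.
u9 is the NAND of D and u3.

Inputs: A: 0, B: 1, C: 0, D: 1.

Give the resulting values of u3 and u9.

u3 = 1  u9 = 0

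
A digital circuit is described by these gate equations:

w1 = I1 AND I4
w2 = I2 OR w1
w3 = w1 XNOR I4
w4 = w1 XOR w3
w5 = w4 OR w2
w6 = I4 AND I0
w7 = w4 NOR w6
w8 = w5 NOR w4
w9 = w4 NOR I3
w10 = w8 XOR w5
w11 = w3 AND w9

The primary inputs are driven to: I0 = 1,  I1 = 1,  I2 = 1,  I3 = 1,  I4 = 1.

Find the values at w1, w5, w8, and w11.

w1 = I1 AND I4 = 1 AND 1 = 1
w2 = I2 OR w1 = 1 OR 1 = 1
w3 = w1 XNOR I4 = 1 XNOR 1 = 1
w4 = w1 XOR w3 = 1 XOR 1 = 0
w5 = w4 OR w2 = 0 OR 1 = 1
w8 = w5 NOR w4 = 1 NOR 0 = 0
w9 = w4 NOR I3 = 0 NOR 1 = 0
w11 = w3 AND w9 = 1 AND 0 = 0

w1 = 1, w5 = 1, w8 = 0, w11 = 0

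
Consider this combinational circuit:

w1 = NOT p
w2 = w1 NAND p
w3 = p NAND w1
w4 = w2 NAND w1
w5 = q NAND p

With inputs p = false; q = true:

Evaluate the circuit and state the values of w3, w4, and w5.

w1 = NOT p = NOT false = true
w2 = w1 NAND p = true NAND false = true
w3 = p NAND w1 = false NAND true = true
w4 = w2 NAND w1 = true NAND true = false
w5 = q NAND p = true NAND false = true

w3 = true  w4 = false  w5 = true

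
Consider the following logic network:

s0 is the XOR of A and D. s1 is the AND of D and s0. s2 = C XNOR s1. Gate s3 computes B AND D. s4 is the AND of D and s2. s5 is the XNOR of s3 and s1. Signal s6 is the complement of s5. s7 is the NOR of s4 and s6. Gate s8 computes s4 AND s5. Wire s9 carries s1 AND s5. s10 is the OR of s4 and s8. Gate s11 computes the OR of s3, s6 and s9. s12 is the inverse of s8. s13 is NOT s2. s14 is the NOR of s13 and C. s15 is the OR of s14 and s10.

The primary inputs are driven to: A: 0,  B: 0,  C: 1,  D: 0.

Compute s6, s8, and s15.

s6 = 0, s8 = 0, s15 = 0

s0 = A XOR D = 0 XOR 0 = 0
s1 = D AND s0 = 0 AND 0 = 0
s2 = C XNOR s1 = 1 XNOR 0 = 0
s3 = B AND D = 0 AND 0 = 0
s4 = D AND s2 = 0 AND 0 = 0
s5 = s3 XNOR s1 = 0 XNOR 0 = 1
s6 = NOT s5 = NOT 1 = 0
s8 = s4 AND s5 = 0 AND 1 = 0
s10 = s4 OR s8 = 0 OR 0 = 0
s13 = NOT s2 = NOT 0 = 1
s14 = s13 NOR C = 1 NOR 1 = 0
s15 = s14 OR s10 = 0 OR 0 = 0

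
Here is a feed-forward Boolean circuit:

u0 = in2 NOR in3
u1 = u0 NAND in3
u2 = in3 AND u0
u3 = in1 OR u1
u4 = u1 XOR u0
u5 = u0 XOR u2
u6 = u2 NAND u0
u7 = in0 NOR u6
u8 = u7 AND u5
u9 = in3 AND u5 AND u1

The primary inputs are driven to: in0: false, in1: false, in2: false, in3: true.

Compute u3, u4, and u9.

u0 = in2 NOR in3 = false NOR true = false
u1 = u0 NAND in3 = false NAND true = true
u2 = in3 AND u0 = true AND false = false
u3 = in1 OR u1 = false OR true = true
u4 = u1 XOR u0 = true XOR false = true
u5 = u0 XOR u2 = false XOR false = false
u9 = in3 AND u5 AND u1 = true AND false AND true = false

u3 = true, u4 = true, u9 = false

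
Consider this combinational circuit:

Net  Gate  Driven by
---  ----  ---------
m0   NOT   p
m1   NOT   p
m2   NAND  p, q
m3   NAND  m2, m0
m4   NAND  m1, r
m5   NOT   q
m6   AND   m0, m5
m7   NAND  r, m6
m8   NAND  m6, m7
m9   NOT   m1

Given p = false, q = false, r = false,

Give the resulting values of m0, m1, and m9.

m0 = true; m1 = true; m9 = false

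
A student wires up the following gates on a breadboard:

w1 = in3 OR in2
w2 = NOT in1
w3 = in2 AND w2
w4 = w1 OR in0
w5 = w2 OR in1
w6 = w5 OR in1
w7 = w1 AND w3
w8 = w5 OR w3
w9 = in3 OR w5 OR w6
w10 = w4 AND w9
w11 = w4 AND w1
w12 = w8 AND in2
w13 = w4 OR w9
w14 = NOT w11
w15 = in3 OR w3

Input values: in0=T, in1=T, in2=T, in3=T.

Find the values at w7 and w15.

w7 = F  w15 = T

w1 = in3 OR in2 = T OR T = T
w2 = NOT in1 = NOT T = F
w3 = in2 AND w2 = T AND F = F
w7 = w1 AND w3 = T AND F = F
w15 = in3 OR w3 = T OR F = T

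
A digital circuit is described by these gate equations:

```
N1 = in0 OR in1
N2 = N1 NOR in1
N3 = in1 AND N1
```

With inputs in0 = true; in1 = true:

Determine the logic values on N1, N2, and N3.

N1 = true, N2 = false, N3 = true

N1 = in0 OR in1 = true OR true = true
N2 = N1 NOR in1 = true NOR true = false
N3 = in1 AND N1 = true AND true = true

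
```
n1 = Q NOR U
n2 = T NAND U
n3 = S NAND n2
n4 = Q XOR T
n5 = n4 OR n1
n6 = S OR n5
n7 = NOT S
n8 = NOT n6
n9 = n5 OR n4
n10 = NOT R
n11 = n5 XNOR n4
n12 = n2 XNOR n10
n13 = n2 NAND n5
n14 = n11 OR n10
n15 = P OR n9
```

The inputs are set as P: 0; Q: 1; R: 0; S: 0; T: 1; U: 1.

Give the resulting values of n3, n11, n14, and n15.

n3 = 1; n11 = 1; n14 = 1; n15 = 0

n1 = Q NOR U = 1 NOR 1 = 0
n2 = T NAND U = 1 NAND 1 = 0
n3 = S NAND n2 = 0 NAND 0 = 1
n4 = Q XOR T = 1 XOR 1 = 0
n5 = n4 OR n1 = 0 OR 0 = 0
n9 = n5 OR n4 = 0 OR 0 = 0
n10 = NOT R = NOT 0 = 1
n11 = n5 XNOR n4 = 0 XNOR 0 = 1
n14 = n11 OR n10 = 1 OR 1 = 1
n15 = P OR n9 = 0 OR 0 = 0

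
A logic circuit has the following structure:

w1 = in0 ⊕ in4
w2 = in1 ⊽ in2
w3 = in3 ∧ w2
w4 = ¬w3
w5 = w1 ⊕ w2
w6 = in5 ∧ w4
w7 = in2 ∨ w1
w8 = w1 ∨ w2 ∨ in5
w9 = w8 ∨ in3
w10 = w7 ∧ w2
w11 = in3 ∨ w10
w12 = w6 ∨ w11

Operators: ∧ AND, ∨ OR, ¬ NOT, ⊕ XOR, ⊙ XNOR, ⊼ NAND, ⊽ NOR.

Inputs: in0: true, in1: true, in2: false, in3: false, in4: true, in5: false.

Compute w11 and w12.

w11 = false  w12 = false

w1 = in0 XOR in4 = true XOR true = false
w2 = in1 NOR in2 = true NOR false = false
w3 = in3 AND w2 = false AND false = false
w4 = NOT w3 = NOT false = true
w6 = in5 AND w4 = false AND true = false
w7 = in2 OR w1 = false OR false = false
w10 = w7 AND w2 = false AND false = false
w11 = in3 OR w10 = false OR false = false
w12 = w6 OR w11 = false OR false = false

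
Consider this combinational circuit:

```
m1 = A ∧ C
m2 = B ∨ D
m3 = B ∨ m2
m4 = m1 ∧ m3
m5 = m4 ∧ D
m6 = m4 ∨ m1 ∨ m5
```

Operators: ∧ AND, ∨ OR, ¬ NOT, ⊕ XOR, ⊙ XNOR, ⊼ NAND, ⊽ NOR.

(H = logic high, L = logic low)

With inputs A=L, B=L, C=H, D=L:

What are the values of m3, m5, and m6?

m1 = A AND C = L AND H = L
m2 = B OR D = L OR L = L
m3 = B OR m2 = L OR L = L
m4 = m1 AND m3 = L AND L = L
m5 = m4 AND D = L AND L = L
m6 = m4 OR m1 OR m5 = L OR L OR L = L

m3 = L, m5 = L, m6 = L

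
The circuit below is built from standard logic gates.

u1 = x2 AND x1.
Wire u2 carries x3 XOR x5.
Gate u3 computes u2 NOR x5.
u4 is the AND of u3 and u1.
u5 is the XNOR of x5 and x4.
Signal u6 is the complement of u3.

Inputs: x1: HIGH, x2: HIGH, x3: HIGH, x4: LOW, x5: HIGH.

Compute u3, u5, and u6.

u3 = LOW  u5 = LOW  u6 = HIGH

u2 = x3 XOR x5 = HIGH XOR HIGH = LOW
u3 = u2 NOR x5 = LOW NOR HIGH = LOW
u5 = x5 XNOR x4 = HIGH XNOR LOW = LOW
u6 = NOT u3 = NOT LOW = HIGH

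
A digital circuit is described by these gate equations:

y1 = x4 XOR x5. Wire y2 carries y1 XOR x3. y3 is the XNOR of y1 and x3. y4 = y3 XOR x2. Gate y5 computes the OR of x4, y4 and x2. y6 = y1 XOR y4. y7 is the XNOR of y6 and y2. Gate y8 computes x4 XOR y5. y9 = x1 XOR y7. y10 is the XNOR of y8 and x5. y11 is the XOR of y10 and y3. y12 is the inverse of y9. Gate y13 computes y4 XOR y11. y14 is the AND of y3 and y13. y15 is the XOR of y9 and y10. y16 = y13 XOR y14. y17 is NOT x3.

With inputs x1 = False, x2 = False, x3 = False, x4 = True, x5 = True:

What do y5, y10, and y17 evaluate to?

y5 = True  y10 = False  y17 = True

y1 = x4 XOR x5 = True XOR True = False
y3 = y1 XNOR x3 = False XNOR False = True
y4 = y3 XOR x2 = True XOR False = True
y5 = x4 OR y4 OR x2 = True OR True OR False = True
y8 = x4 XOR y5 = True XOR True = False
y10 = y8 XNOR x5 = False XNOR True = False
y17 = NOT x3 = NOT False = True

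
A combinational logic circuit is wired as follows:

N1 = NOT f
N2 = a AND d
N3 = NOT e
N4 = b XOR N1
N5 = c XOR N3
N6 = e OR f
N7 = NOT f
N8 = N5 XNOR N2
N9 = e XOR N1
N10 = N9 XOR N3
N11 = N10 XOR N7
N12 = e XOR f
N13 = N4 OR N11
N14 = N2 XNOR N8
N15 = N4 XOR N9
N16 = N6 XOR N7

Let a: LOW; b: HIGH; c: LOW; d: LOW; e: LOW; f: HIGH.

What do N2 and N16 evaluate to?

N2 = LOW, N16 = HIGH

N2 = a AND d = LOW AND LOW = LOW
N6 = e OR f = LOW OR HIGH = HIGH
N7 = NOT f = NOT HIGH = LOW
N16 = N6 XOR N7 = HIGH XOR LOW = HIGH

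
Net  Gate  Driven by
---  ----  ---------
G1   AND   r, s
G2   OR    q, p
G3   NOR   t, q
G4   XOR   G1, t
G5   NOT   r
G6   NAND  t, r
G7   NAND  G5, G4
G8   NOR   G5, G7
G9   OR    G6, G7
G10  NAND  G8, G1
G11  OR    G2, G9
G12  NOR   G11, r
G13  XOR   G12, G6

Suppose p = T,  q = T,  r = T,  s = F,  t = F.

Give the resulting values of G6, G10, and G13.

G6 = T; G10 = T; G13 = T

G1 = r AND s = T AND F = F
G2 = q OR p = T OR T = T
G4 = G1 XOR t = F XOR F = F
G5 = NOT r = NOT T = F
G6 = t NAND r = F NAND T = T
G7 = G5 NAND G4 = F NAND F = T
G8 = G5 NOR G7 = F NOR T = F
G9 = G6 OR G7 = T OR T = T
G10 = G8 NAND G1 = F NAND F = T
G11 = G2 OR G9 = T OR T = T
G12 = G11 NOR r = T NOR T = F
G13 = G12 XOR G6 = F XOR T = T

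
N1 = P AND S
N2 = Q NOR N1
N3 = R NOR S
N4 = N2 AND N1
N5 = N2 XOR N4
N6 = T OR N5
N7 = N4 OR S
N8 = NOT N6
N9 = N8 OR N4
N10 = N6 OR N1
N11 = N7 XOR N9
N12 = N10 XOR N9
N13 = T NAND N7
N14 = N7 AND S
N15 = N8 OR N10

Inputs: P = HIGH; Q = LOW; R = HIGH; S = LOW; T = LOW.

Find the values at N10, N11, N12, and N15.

N10 = HIGH  N11 = LOW  N12 = HIGH  N15 = HIGH

N1 = P AND S = HIGH AND LOW = LOW
N2 = Q NOR N1 = LOW NOR LOW = HIGH
N4 = N2 AND N1 = HIGH AND LOW = LOW
N5 = N2 XOR N4 = HIGH XOR LOW = HIGH
N6 = T OR N5 = LOW OR HIGH = HIGH
N7 = N4 OR S = LOW OR LOW = LOW
N8 = NOT N6 = NOT HIGH = LOW
N9 = N8 OR N4 = LOW OR LOW = LOW
N10 = N6 OR N1 = HIGH OR LOW = HIGH
N11 = N7 XOR N9 = LOW XOR LOW = LOW
N12 = N10 XOR N9 = HIGH XOR LOW = HIGH
N15 = N8 OR N10 = LOW OR HIGH = HIGH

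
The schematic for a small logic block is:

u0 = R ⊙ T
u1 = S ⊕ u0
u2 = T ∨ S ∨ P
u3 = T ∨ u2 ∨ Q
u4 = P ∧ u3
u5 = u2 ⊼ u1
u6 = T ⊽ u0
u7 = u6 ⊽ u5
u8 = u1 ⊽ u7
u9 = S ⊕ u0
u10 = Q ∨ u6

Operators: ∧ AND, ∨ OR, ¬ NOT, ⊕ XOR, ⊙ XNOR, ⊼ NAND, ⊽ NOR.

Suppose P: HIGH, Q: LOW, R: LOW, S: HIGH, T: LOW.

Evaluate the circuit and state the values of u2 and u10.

u2 = HIGH  u10 = LOW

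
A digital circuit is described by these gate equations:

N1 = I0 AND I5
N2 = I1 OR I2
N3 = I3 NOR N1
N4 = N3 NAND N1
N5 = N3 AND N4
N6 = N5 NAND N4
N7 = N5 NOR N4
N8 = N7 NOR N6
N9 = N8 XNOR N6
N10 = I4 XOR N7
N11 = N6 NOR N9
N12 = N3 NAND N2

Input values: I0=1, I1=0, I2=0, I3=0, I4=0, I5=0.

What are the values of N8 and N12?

N1 = I0 AND I5 = 1 AND 0 = 0
N2 = I1 OR I2 = 0 OR 0 = 0
N3 = I3 NOR N1 = 0 NOR 0 = 1
N4 = N3 NAND N1 = 1 NAND 0 = 1
N5 = N3 AND N4 = 1 AND 1 = 1
N6 = N5 NAND N4 = 1 NAND 1 = 0
N7 = N5 NOR N4 = 1 NOR 1 = 0
N8 = N7 NOR N6 = 0 NOR 0 = 1
N12 = N3 NAND N2 = 1 NAND 0 = 1

N8 = 1, N12 = 1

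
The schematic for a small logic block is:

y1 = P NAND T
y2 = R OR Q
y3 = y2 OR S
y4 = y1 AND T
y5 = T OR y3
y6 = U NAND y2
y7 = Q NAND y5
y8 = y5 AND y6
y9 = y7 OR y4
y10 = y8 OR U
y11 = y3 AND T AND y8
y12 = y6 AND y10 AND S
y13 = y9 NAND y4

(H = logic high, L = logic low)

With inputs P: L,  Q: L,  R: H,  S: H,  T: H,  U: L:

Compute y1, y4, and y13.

y1 = P NAND T = L NAND H = H
y2 = R OR Q = H OR L = H
y3 = y2 OR S = H OR H = H
y4 = y1 AND T = H AND H = H
y5 = T OR y3 = H OR H = H
y7 = Q NAND y5 = L NAND H = H
y9 = y7 OR y4 = H OR H = H
y13 = y9 NAND y4 = H NAND H = L

y1 = H  y4 = H  y13 = L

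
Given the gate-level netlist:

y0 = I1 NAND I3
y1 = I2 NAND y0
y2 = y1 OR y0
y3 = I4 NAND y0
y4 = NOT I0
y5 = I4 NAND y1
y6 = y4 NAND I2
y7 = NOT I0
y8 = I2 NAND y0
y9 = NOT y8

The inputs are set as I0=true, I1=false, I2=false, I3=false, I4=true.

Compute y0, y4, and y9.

y0 = true, y4 = false, y9 = false

y0 = I1 NAND I3 = false NAND false = true
y4 = NOT I0 = NOT true = false
y8 = I2 NAND y0 = false NAND true = true
y9 = NOT y8 = NOT true = false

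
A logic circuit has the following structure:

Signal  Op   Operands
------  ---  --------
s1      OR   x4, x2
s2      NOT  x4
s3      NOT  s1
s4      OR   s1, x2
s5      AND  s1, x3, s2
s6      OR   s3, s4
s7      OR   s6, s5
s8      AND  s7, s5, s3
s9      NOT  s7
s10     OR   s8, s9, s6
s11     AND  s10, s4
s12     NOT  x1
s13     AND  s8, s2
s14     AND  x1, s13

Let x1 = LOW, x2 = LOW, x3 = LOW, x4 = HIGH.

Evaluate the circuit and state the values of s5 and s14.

s5 = LOW, s14 = LOW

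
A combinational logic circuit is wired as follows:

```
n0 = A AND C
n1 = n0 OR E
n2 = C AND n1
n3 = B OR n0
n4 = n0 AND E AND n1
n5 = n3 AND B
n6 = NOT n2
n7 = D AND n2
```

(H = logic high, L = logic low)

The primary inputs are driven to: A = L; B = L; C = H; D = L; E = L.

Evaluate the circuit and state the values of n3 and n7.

n0 = A AND C = L AND H = L
n1 = n0 OR E = L OR L = L
n2 = C AND n1 = H AND L = L
n3 = B OR n0 = L OR L = L
n7 = D AND n2 = L AND L = L

n3 = L, n7 = L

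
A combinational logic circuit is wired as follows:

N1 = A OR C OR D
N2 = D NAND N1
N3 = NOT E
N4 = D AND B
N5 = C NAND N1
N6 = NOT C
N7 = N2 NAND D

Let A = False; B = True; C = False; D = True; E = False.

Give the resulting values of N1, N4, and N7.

N1 = True; N4 = True; N7 = True

N1 = A OR C OR D = False OR False OR True = True
N2 = D NAND N1 = True NAND True = False
N4 = D AND B = True AND True = True
N7 = N2 NAND D = False NAND True = True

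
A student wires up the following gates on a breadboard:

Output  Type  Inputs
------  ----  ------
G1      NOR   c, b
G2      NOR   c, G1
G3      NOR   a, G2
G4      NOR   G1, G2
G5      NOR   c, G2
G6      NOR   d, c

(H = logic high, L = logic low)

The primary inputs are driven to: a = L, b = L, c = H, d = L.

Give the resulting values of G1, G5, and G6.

G1 = c NOR b = H NOR L = L
G2 = c NOR G1 = H NOR L = L
G5 = c NOR G2 = H NOR L = L
G6 = d NOR c = L NOR H = L

G1 = L, G5 = L, G6 = L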